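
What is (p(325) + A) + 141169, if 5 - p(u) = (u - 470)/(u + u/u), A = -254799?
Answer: -37041605/326 ≈ -1.1362e+5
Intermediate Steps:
p(u) = 5 - (-470 + u)/(1 + u) (p(u) = 5 - (u - 470)/(u + u/u) = 5 - (-470 + u)/(u + 1) = 5 - (-470 + u)/(1 + u))
(p(325) + A) + 141169 = ((475 + 4*325)/(1 + 325) - 254799) + 141169 = ((475 + 1300)/326 - 254799) + 141169 = ((1/326)*1775 - 254799) + 141169 = (1775/326 - 254799) + 141169 = -83062699/326 + 141169 = -37041605/326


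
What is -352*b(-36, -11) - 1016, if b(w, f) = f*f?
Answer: -43608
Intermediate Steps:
b(w, f) = f**2
-352*b(-36, -11) - 1016 = -352*(-11)**2 - 1016 = -352*121 - 1016 = -42592 - 1016 = -43608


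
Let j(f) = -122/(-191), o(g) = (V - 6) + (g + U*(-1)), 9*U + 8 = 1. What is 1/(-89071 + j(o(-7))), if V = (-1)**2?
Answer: -191/17012439 ≈ -1.1227e-5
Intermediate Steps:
U = -7/9 (U = -8/9 + (1/9)*1 = -8/9 + 1/9 = -7/9 ≈ -0.77778)
V = 1
o(g) = -38/9 + g (o(g) = (1 - 6) + (g - 7/9*(-1)) = -5 + (g + 7/9) = -5 + (7/9 + g) = -38/9 + g)
j(f) = 122/191 (j(f) = -122*(-1/191) = 122/191)
1/(-89071 + j(o(-7))) = 1/(-89071 + 122/191) = 1/(-17012439/191) = -191/17012439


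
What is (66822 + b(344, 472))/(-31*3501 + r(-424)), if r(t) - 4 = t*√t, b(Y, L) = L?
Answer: -7303215938/11854334753 + 57065312*I*√106/11854334753 ≈ -0.61608 + 0.049562*I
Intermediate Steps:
r(t) = 4 + t^(3/2) (r(t) = 4 + t*√t = 4 + t^(3/2))
(66822 + b(344, 472))/(-31*3501 + r(-424)) = (66822 + 472)/(-31*3501 + (4 + (-424)^(3/2))) = 67294/(-108531 + (4 - 848*I*√106)) = 67294/(-108527 - 848*I*√106)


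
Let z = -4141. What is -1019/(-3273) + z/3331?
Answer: -10159204/10902363 ≈ -0.93184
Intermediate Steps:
-1019/(-3273) + z/3331 = -1019/(-3273) - 4141/3331 = -1019*(-1/3273) - 4141*1/3331 = 1019/3273 - 4141/3331 = -10159204/10902363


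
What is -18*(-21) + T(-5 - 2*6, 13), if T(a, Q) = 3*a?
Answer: 327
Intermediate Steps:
-18*(-21) + T(-5 - 2*6, 13) = -18*(-21) + 3*(-5 - 2*6) = 378 + 3*(-5 - 12) = 378 + 3*(-17) = 378 - 51 = 327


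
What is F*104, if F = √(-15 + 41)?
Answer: 104*√26 ≈ 530.30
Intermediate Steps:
F = √26 ≈ 5.0990
F*104 = √26*104 = 104*√26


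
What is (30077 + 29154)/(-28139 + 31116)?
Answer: 59231/2977 ≈ 19.896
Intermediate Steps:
(30077 + 29154)/(-28139 + 31116) = 59231/2977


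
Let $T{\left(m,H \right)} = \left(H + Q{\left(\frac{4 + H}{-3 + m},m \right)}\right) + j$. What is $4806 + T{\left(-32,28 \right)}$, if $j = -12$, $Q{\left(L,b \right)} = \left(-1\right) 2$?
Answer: $4820$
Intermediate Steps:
$Q{\left(L,b \right)} = -2$
$T{\left(m,H \right)} = -14 + H$ ($T{\left(m,H \right)} = \left(H - 2\right) - 12 = \left(-2 + H\right) - 12 = -14 + H$)
$4806 + T{\left(-32,28 \right)} = 4806 + \left(-14 + 28\right) = 4806 + 14 = 4820$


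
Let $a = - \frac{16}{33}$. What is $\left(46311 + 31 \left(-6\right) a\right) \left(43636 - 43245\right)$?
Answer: $\frac{199571483}{11} \approx 1.8143 \cdot 10^{7}$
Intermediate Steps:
$a = - \frac{16}{33}$ ($a = \left(-16\right) \frac{1}{33} = - \frac{16}{33} \approx -0.48485$)
$\left(46311 + 31 \left(-6\right) a\right) \left(43636 - 43245\right) = \left(46311 + 31 \left(-6\right) \left(- \frac{16}{33}\right)\right) \left(43636 - 43245\right) = \left(46311 - - \frac{992}{11}\right) 391 = \left(46311 + \frac{992}{11}\right) 391 = \frac{510413}{11} \cdot 391 = \frac{199571483}{11}$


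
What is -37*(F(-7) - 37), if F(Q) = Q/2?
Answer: 2997/2 ≈ 1498.5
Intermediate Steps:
F(Q) = Q/2 (F(Q) = Q*(1/2) = Q/2)
-37*(F(-7) - 37) = -37*((1/2)*(-7) - 37) = -37*(-7/2 - 37) = -37*(-81/2) = 2997/2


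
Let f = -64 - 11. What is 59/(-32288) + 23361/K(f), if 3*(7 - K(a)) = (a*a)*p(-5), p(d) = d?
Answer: 376863215/151463008 ≈ 2.4882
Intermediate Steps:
f = -75
K(a) = 7 + 5*a**2/3 (K(a) = 7 - a*a*(-5)/3 = 7 - a**2*(-5)/3 = 7 - (-5)*a**2/3 = 7 + 5*a**2/3)
59/(-32288) + 23361/K(f) = 59/(-32288) + 23361/(7 + (5/3)*(-75)**2) = 59*(-1/32288) + 23361/(7 + (5/3)*5625) = -59/32288 + 23361/(7 + 9375) = -59/32288 + 23361/9382 = 376863215/151463008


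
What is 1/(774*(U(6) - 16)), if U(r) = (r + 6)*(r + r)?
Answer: 1/99072 ≈ 1.0094e-5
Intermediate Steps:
U(r) = 2*r*(6 + r) (U(r) = (6 + r)*(2*r) = 2*r*(6 + r))
1/(774*(U(6) - 16)) = 1/(774*(2*6*(6 + 6) - 16)) = 1/(774*(2*6*12 - 16)) = 1/(774*(144 - 16)) = 1/(774*128) = 1/99072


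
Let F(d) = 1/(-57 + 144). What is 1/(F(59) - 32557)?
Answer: -87/2832458 ≈ -3.0715e-5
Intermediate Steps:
F(d) = 1/87
1/(F(59) - 32557) = 1/(1/87 - 32557) = 1/(-2832458/87) = -87/2832458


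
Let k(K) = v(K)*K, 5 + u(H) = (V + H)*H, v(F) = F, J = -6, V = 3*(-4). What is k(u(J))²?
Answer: 112550881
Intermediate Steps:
V = -12
u(H) = -5 + H*(-12 + H) (u(H) = -5 + (-12 + H)*H = -5 + H*(-12 + H))
k(K) = K² (k(K) = K*K = K²)
k(u(J))² = ((-5 + (-6)² - 12*(-6))²)² = ((-5 + 36 + 72)²)² = (103²)² = 10609² = 112550881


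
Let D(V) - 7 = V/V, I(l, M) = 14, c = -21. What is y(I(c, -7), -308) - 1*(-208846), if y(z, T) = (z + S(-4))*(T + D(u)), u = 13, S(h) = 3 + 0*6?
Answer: 203746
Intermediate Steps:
S(h) = 3 (S(h) = 3 + 0 = 3)
D(V) = 8 (D(V) = 7 + V/V = 7 + 1 = 8)
y(z, T) = (3 + z)*(8 + T) (y(z, T) = (z + 3)*(T + 8) = (3 + z)*(8 + T))
y(I(c, -7), -308) - 1*(-208846) = (24 + 3*(-308) + 8*14 - 308*14) - 1*(-208846) = (24 - 924 + 112 - 4312) + 208846 = -5100 + 208846 = 203746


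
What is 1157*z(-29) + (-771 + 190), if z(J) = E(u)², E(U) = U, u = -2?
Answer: 4047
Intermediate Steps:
z(J) = 4 (z(J) = (-2)² = 4)
1157*z(-29) + (-771 + 190) = 1157*4 + (-771 + 190) = 4628 - 581 = 4047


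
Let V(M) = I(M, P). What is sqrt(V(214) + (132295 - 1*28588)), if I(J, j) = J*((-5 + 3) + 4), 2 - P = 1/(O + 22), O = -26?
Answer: sqrt(104135) ≈ 322.70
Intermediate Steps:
P = 9/4 (P = 2 - 1/(-26 + 22) = 2 - 1/(-4) = 2 - 1*(-1/4) = 2 + 1/4 = 9/4 ≈ 2.2500)
I(J, j) = 2*J (I(J, j) = J*(-2 + 4) = J*2 = 2*J)
V(M) = 2*M
sqrt(V(214) + (132295 - 1*28588)) = sqrt(2*214 + (132295 - 1*28588)) = sqrt(428 + (132295 - 28588)) = sqrt(428 + 103707) = sqrt(104135)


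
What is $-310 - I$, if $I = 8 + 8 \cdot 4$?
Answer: $-350$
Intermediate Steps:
$I = 40$ ($I = 8 + 32 = 40$)
$-310 - I = -310 - 40 = -350$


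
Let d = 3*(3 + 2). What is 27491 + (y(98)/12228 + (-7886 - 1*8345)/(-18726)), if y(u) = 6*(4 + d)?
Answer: 262297158070/9540897 ≈ 27492.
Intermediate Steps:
d = 15 (d = 3*5 = 15)
y(u) = 114 (y(u) = 6*(4 + 15) = 6*19 = 114)
27491 + (y(98)/12228 + (-7886 - 1*8345)/(-18726)) = 27491 + (114/12228 + (-7886 - 1*8345)/(-18726)) = 27491 + (114*(1/12228) + (-7886 - 8345)*(-1/18726)) = 27491 + (19/2038 - 16231*(-1/18726)) = 27491 + (19/2038 + 16231/18726) = 27491 + 8358643/9540897 = 262297158070/9540897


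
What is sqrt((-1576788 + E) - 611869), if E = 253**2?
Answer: 6*I*sqrt(59018) ≈ 1457.6*I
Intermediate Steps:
E = 64009
sqrt((-1576788 + E) - 611869) = sqrt((-1576788 + 64009) - 611869) = sqrt(-1512779 - 611869) = sqrt(-2124648) = 6*I*sqrt(59018)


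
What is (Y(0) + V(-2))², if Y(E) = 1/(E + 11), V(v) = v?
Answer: 441/121 ≈ 3.6446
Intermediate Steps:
Y(E) = 1/(11 + E)
(Y(0) + V(-2))² = (1/(11 + 0) - 2)² = (1/11 - 2)² = (-21/11)² = 441/121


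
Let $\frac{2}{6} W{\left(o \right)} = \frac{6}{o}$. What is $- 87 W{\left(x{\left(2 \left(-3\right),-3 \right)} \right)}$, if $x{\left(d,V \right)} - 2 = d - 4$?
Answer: $\frac{783}{4} \approx 195.75$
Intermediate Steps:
$x{\left(d,V \right)} = -2 + d$ ($x{\left(d,V \right)} = 2 + \left(d - 4\right) = 2 + \left(-4 + d\right) = -2 + d$)
$W{\left(o \right)} = \frac{18}{o}$ ($W{\left(o \right)} = 3 \frac{6}{o} = \frac{18}{o}$)
$- 87 W{\left(x{\left(2 \left(-3\right),-3 \right)} \right)} = - 87 \frac{18}{-2 + 2 \left(-3\right)} = - 87 \frac{18}{-2 - 6} = - 87 \frac{18}{-8} = - 87 \cdot 18 \left(- \frac{1}{8}\right) = \left(-87\right) \left(- \frac{9}{4}\right) = \frac{783}{4}$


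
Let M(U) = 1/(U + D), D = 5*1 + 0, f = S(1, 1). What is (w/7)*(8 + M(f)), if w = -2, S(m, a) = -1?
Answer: -33/14 ≈ -2.3571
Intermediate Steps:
f = -1
D = 5 (D = 5 + 0 = 5)
M(U) = 1/(5 + U) (M(U) = 1/(U + 5) = 1/(5 + U))
(w/7)*(8 + M(f)) = (-2/7)*(8 + 1/(5 - 1)) = (-2*⅐)*(8 + 1/4) = -2*(8 + ¼)/7 = -2/7*33/4 = -33/14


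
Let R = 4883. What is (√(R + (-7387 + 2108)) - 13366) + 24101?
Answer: 10735 + 6*I*√11 ≈ 10735.0 + 19.9*I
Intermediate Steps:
(√(R + (-7387 + 2108)) - 13366) + 24101 = (√(4883 + (-7387 + 2108)) - 13366) + 24101 = (√(4883 - 5279) - 13366) + 24101 = (√(-396) - 13366) + 24101 = (6*I*√11 - 13366) + 24101 = (-13366 + 6*I*√11) + 24101 = 10735 + 6*I*√11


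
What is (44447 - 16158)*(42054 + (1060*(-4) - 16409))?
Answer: 605526045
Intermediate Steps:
(44447 - 16158)*(42054 + (1060*(-4) - 16409)) = 28289*(42054 + (-4240 - 16409)) = 28289*(42054 - 20649) = 28289*21405 = 605526045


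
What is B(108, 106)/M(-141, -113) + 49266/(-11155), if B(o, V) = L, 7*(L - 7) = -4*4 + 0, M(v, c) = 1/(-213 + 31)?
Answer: -418272/485 ≈ -862.42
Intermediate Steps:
M(v, c) = -1/182 (M(v, c) = 1/(-182) = -1/182)
L = 33/7 (L = 7 + (-4*4 + 0)/7 = 7 + (-16 + 0)/7 = 7 + (⅐)*(-16) = 7 - 16/7 = 33/7 ≈ 4.7143)
B(o, V) = 33/7
B(108, 106)/M(-141, -113) + 49266/(-11155) = 33/(7*(-1/182)) + 49266/(-11155) = (33/7)*(-182) + 49266*(-1/11155) = -858 - 2142/485 = -418272/485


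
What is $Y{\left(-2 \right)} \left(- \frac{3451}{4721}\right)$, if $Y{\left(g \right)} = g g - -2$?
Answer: $- \frac{20706}{4721} \approx -4.3859$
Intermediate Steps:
$Y{\left(g \right)} = 2 + g^{2}$ ($Y{\left(g \right)} = g^{2} + 2 = 2 + g^{2}$)
$Y{\left(-2 \right)} \left(- \frac{3451}{4721}\right) = \left(2 + \left(-2\right)^{2}\right) \left(- \frac{3451}{4721}\right) = \left(2 + 4\right) \left(\left(-3451\right) \frac{1}{4721}\right) = 6 \left(- \frac{3451}{4721}\right) = - \frac{20706}{4721}$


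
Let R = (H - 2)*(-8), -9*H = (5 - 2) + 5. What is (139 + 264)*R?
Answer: 83824/9 ≈ 9313.8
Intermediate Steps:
H = -8/9 (H = -((5 - 2) + 5)/9 = -(3 + 5)/9 = -⅑*8 = -8/9 ≈ -0.88889)
R = 208/9 (R = (-8/9 - 2)*(-8) = -26/9*(-8) = 208/9 ≈ 23.111)
(139 + 264)*R = (139 + 264)*(208/9) = 403*(208/9) = 83824/9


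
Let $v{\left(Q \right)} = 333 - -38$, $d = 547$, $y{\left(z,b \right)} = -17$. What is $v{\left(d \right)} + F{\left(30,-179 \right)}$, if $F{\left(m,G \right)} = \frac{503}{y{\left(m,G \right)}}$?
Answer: $\frac{5804}{17} \approx 341.41$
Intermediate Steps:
$F{\left(m,G \right)} = - \frac{503}{17}$ ($F{\left(m,G \right)} = \frac{503}{-17} = 503 \left(- \frac{1}{17}\right) = - \frac{503}{17}$)
$v{\left(Q \right)} = 371$ ($v{\left(Q \right)} = 333 + 38 = 371$)
$v{\left(d \right)} + F{\left(30,-179 \right)} = 371 - \frac{503}{17} = \frac{5804}{17}$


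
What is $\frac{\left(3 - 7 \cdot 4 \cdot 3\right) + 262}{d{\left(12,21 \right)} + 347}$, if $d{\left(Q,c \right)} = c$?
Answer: $\frac{181}{368} \approx 0.49185$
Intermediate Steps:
$\frac{\left(3 - 7 \cdot 4 \cdot 3\right) + 262}{d{\left(12,21 \right)} + 347} = \frac{\left(3 - 7 \cdot 4 \cdot 3\right) + 262}{21 + 347} = \frac{\left(3 - 84\right) + 262}{368} = \left(\left(3 - 84\right) + 262\right) \frac{1}{368} = \left(-81 + 262\right) \frac{1}{368} = 181 \cdot \frac{1}{368} = \frac{181}{368}$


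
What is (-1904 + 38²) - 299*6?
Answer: -2254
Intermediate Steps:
(-1904 + 38²) - 299*6 = (-1904 + 1444) - 1794 = -460 - 1794 = -2254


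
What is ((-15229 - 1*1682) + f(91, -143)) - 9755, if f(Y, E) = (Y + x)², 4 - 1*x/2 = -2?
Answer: -16057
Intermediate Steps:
x = 12 (x = 8 - 2*(-2) = 8 + 4 = 12)
f(Y, E) = (12 + Y)² (f(Y, E) = (Y + 12)² = (12 + Y)²)
((-15229 - 1*1682) + f(91, -143)) - 9755 = ((-15229 - 1*1682) + (12 + 91)²) - 9755 = ((-15229 - 1682) + 103²) - 9755 = (-16911 + 10609) - 9755 = -6302 - 9755 = -16057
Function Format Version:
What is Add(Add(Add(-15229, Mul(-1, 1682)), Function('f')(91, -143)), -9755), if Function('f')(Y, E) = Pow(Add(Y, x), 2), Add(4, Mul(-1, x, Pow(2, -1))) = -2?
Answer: -16057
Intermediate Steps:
x = 12 (x = Add(8, Mul(-2, -2)) = Add(8, 4) = 12)
Function('f')(Y, E) = Pow(Add(12, Y), 2) (Function('f')(Y, E) = Pow(Add(Y, 12), 2) = Pow(Add(12, Y), 2))
Add(Add(Add(-15229, Mul(-1, 1682)), Function('f')(91, -143)), -9755) = Add(Add(Add(-15229, Mul(-1, 1682)), Pow(Add(12, 91), 2)), -9755) = Add(Add(Add(-15229, -1682), Pow(103, 2)), -9755) = Add(Add(-16911, 10609), -9755) = Add(-6302, -9755) = -16057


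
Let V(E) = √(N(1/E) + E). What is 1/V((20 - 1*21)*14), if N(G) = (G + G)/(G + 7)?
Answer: -I*√8245/340 ≈ -0.26706*I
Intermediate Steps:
N(G) = 2*G/(7 + G) (N(G) = (2*G)/(7 + G) = 2*G/(7 + G))
V(E) = √(E + 2/(E*(7 + 1/E))) (V(E) = √(2*(1/E)/(7 + 1/E) + E) = √(2/(E*(7 + 1/E)) + E) = √(E + 2/(E*(7 + 1/E))))
1/V((20 - 1*21)*14) = 1/(√((2 + ((20 - 1*21)*14)*(1 + 7*((20 - 1*21)*14)))/(1 + 7*((20 - 1*21)*14)))) = 1/(√((2 + ((20 - 21)*14)*(1 + 7*((20 - 21)*14)))/(1 + 7*((20 - 21)*14)))) = 1/(√((2 + (-1*14)*(1 + 7*(-1*14)))/(1 + 7*(-1*14)))) = 1/(√((2 - 14*(1 + 7*(-14)))/(1 + 7*(-14)))) = 1/(√((2 - 14*(1 - 98))/(1 - 98))) = 1/(√((2 - 14*(-97))/(-97))) = 1/(√(-(2 + 1358)/97)) = 1/(√(-1/97*1360)) = 1/(√(-1360/97)) = 1/(4*I*√8245/97) = -I*√8245/340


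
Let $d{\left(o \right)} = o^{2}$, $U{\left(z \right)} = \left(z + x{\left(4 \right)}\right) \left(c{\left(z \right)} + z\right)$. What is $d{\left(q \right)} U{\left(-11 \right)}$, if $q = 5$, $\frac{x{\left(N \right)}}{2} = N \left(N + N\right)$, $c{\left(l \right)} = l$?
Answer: $-29150$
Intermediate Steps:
$x{\left(N \right)} = 4 N^{2}$ ($x{\left(N \right)} = 2 N \left(N + N\right) = 2 N 2 N = 2 \cdot 2 N^{2} = 4 N^{2}$)
$U{\left(z \right)} = 2 z \left(64 + z\right)$ ($U{\left(z \right)} = \left(z + 4 \cdot 4^{2}\right) \left(z + z\right) = \left(z + 4 \cdot 16\right) 2 z = \left(z + 64\right) 2 z = \left(64 + z\right) 2 z = 2 z \left(64 + z\right)$)
$d{\left(q \right)} U{\left(-11 \right)} = 5^{2} \cdot 2 \left(-11\right) \left(64 - 11\right) = 25 \cdot 2 \left(-11\right) 53 = 25 \left(-1166\right) = -29150$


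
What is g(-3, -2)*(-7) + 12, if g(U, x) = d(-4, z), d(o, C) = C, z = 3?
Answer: -9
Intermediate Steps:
g(U, x) = 3
g(-3, -2)*(-7) + 12 = 3*(-7) + 12 = -21 + 12 = -9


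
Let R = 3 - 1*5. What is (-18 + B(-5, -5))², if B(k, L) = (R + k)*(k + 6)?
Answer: 625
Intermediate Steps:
R = -2 (R = 3 - 5 = -2)
B(k, L) = (-2 + k)*(6 + k) (B(k, L) = (-2 + k)*(k + 6) = (-2 + k)*(6 + k))
(-18 + B(-5, -5))² = (-18 + (-12 + (-5)² + 4*(-5)))² = (-18 + (-12 + 25 - 20))² = (-18 - 7)² = (-25)² = 625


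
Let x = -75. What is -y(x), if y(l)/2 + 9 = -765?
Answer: 1548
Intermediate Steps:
y(l) = -1548 (y(l) = -18 + 2*(-765) = -18 - 1530 = -1548)
-y(x) = -1*(-1548) = 1548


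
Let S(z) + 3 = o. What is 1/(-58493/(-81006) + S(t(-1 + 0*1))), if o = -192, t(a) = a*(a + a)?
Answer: -81006/15737677 ≈ -0.0051473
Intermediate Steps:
t(a) = 2*a² (t(a) = a*(2*a) = 2*a²)
S(z) = -195 (S(z) = -3 - 192 = -195)
1/(-58493/(-81006) + S(t(-1 + 0*1))) = 1/(-58493/(-81006) - 195) = 1/(-58493*(-1/81006) - 195) = 1/(58493/81006 - 195) = 1/(-15737677/81006) = -81006/15737677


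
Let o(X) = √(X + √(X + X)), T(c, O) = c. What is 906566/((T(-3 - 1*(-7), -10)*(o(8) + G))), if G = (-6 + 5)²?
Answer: -453283/22 + 453283*√3/11 ≈ 50770.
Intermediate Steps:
G = 1 (G = (-1)² = 1)
o(X) = √(X + √2*√X) (o(X) = √(X + √(2*X)) = √(X + √2*√X))
906566/((T(-3 - 1*(-7), -10)*(o(8) + G))) = 906566/(((-3 - 1*(-7))*(√(8 + √2*√8) + 1))) = 906566/(((-3 + 7)*(√(8 + √2*(2*√2)) + 1))) = 906566/((4*(√(8 + 4) + 1))) = 906566/((4*(√12 + 1))) = 906566/((4*(2*√3 + 1))) = 906566/((4*(1 + 2*√3))) = 906566/(4 + 8*√3)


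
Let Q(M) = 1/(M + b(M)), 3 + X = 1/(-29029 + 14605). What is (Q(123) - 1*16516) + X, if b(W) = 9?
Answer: -873656475/52888 ≈ -16519.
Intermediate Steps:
X = -43273/14424 (X = -3 + 1/(-29029 + 14605) = -3 + 1/(-14424) = -3 - 1/14424 = -43273/14424 ≈ -3.0001)
Q(M) = 1/(9 + M) (Q(M) = 1/(M + 9) = 1/(9 + M))
(Q(123) - 1*16516) + X = (1/(9 + 123) - 1*16516) - 43273/14424 = (1/132 - 16516) - 43273/14424 = -2180111/132 - 43273/14424 = -873656475/52888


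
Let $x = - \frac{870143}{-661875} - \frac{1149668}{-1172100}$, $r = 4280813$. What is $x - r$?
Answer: $- \frac{3689981237563133}{861981875} \approx -4.2808 \cdot 10^{6}$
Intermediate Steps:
$x = \frac{1978701242}{861981875}$ ($x = \left(-870143\right) \left(- \frac{1}{661875}\right) - - \frac{287417}{293025} = \frac{870143}{661875} + \frac{287417}{293025} = \frac{1978701242}{861981875} \approx 2.2955$)
$x - r = \frac{1978701242}{861981875} - 4280813 = - \frac{3689981237563133}{861981875}$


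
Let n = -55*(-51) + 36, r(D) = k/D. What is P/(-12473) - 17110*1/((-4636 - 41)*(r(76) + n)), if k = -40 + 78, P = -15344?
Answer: 408261001564/331524743943 ≈ 1.2315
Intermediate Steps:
k = 38
r(D) = 38/D
n = 2841 (n = 2805 + 36 = 2841)
P/(-12473) - 17110*1/((-4636 - 41)*(r(76) + n)) = -15344/(-12473) - 17110*1/((-4636 - 41)*(38/76 + 2841)) = -15344*(-1/12473) - 17110*(-1/(4677*(38*(1/76) + 2841))) = 15344/12473 - 17110*(-1/(4677*(1/2 + 2841))) = 15344/12473 - 17110/((5683/2)*(-4677)) = 15344/12473 - 17110/(-26579391/2) = 15344/12473 - 17110*(-2/26579391) = 15344/12473 + 34220/26579391 = 408261001564/331524743943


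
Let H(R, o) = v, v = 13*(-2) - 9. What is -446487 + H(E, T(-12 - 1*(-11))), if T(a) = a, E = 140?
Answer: -446522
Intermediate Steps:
v = -35 (v = -26 - 9 = -35)
H(R, o) = -35
-446487 + H(E, T(-12 - 1*(-11))) = -446487 - 35 = -446522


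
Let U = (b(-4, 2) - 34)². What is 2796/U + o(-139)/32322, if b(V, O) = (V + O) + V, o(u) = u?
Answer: 11268739/6464400 ≈ 1.7432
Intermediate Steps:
b(V, O) = O + 2*V (b(V, O) = (O + V) + V = O + 2*V)
U = 1600 (U = ((2 + 2*(-4)) - 34)² = ((2 - 8) - 34)² = (-6 - 34)² = (-40)² = 1600)
2796/U + o(-139)/32322 = 2796/1600 - 139/32322 = 2796*(1/1600) - 139*1/32322 = 699/400 - 139/32322 = 11268739/6464400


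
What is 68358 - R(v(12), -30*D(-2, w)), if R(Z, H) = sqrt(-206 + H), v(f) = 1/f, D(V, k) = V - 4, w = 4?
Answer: 68358 - I*sqrt(26) ≈ 68358.0 - 5.099*I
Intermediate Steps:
D(V, k) = -4 + V
68358 - R(v(12), -30*D(-2, w)) = 68358 - sqrt(-206 - 30*(-4 - 2)) = 68358 - sqrt(-206 - 30*(-6)) = 68358 - sqrt(-206 + 180) = 68358 - sqrt(-26) = 68358 - I*sqrt(26)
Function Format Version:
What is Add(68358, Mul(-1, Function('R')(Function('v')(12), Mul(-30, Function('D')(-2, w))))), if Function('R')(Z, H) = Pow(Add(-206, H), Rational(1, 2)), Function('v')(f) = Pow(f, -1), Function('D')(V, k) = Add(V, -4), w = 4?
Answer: Add(68358, Mul(-1, I, Pow(26, Rational(1, 2)))) ≈ Add(68358., Mul(-5.0990, I))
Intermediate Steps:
Function('D')(V, k) = Add(-4, V)
Add(68358, Mul(-1, Function('R')(Function('v')(12), Mul(-30, Function('D')(-2, w))))) = Add(68358, Mul(-1, Pow(Add(-206, Mul(-30, Add(-4, -2))), Rational(1, 2)))) = Add(68358, Mul(-1, Pow(Add(-206, Mul(-30, -6)), Rational(1, 2)))) = Add(68358, Mul(-1, Pow(Add(-206, 180), Rational(1, 2)))) = Add(68358, Mul(-1, Pow(-26, Rational(1, 2)))) = Add(68358, Mul(-1, Mul(I, Pow(26, Rational(1, 2))))) = Add(68358, Mul(-1, I, Pow(26, Rational(1, 2))))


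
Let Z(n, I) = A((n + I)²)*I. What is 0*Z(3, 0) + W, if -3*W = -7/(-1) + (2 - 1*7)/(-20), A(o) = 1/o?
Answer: -29/12 ≈ -2.4167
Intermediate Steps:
W = -29/12 (W = -(-7/(-1) + (2 - 1*7)/(-20))/3 = -(-7*(-1) + (2 - 7)*(-1/20))/3 = -(7 - 5*(-1/20))/3 = -(7 + ¼)/3 = -⅓*29/4 = -29/12 ≈ -2.4167)
Z(n, I) = I/(I + n)² (Z(n, I) = I/((n + I)²) = I/((I + n)²) = I/(I + n)²)
0*Z(3, 0) + W = 0*(0/(0 + 3)²) - 29/12 = 0*(0/3²) - 29/12 = 0*(0*(⅑)) - 29/12 = 0*0 - 29/12 = 0 - 29/12 = -29/12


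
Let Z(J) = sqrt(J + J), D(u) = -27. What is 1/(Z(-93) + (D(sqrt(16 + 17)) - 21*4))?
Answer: -37/4169 - I*sqrt(186)/12507 ≈ -0.008875 - 0.0010904*I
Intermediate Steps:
Z(J) = sqrt(2)*sqrt(J) (Z(J) = sqrt(2*J) = sqrt(2)*sqrt(J))
1/(Z(-93) + (D(sqrt(16 + 17)) - 21*4)) = 1/(sqrt(2)*sqrt(-93) + (-27 - 21*4)) = 1/(sqrt(2)*(I*sqrt(93)) + (-27 - 1*84)) = 1/(I*sqrt(186) + (-27 - 84)) = 1/(I*sqrt(186) - 111) = 1/(-111 + I*sqrt(186))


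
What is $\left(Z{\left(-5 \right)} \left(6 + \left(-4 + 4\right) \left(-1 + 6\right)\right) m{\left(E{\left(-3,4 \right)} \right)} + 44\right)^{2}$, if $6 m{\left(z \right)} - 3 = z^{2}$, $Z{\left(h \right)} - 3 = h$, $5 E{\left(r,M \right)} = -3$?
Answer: $\frac{868624}{625} \approx 1389.8$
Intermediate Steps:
$E{\left(r,M \right)} = - \frac{3}{5}$ ($E{\left(r,M \right)} = \frac{1}{5} \left(-3\right) = - \frac{3}{5}$)
$Z{\left(h \right)} = 3 + h$
$m{\left(z \right)} = \frac{1}{2} + \frac{z^{2}}{6}$
$\left(Z{\left(-5 \right)} \left(6 + \left(-4 + 4\right) \left(-1 + 6\right)\right) m{\left(E{\left(-3,4 \right)} \right)} + 44\right)^{2} = \left(\left(3 - 5\right) \left(6 + \left(-4 + 4\right) \left(-1 + 6\right)\right) \left(\frac{1}{2} + \frac{\left(- \frac{3}{5}\right)^{2}}{6}\right) + 44\right)^{2} = \left(- 2 \left(6 + 0 \cdot 5\right) \left(\frac{1}{2} + \frac{1}{6} \cdot \frac{9}{25}\right) + 44\right)^{2} = \left(- 2 \left(6 + 0\right) \left(\frac{1}{2} + \frac{3}{50}\right) + 44\right)^{2} = \left(\left(-2\right) 6 \cdot \frac{14}{25} + 44\right)^{2} = \left(\left(-12\right) \frac{14}{25} + 44\right)^{2} = \left(- \frac{168}{25} + 44\right)^{2} = \left(\frac{932}{25}\right)^{2} = \frac{868624}{625}$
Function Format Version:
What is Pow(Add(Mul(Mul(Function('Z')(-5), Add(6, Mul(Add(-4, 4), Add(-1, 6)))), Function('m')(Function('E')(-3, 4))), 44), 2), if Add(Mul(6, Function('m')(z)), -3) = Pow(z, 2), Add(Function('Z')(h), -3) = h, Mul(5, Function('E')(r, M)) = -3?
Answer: Rational(868624, 625) ≈ 1389.8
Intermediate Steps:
Function('E')(r, M) = Rational(-3, 5) (Function('E')(r, M) = Mul(Rational(1, 5), -3) = Rational(-3, 5))
Function('Z')(h) = Add(3, h)
Function('m')(z) = Add(Rational(1, 2), Mul(Rational(1, 6), Pow(z, 2)))
Pow(Add(Mul(Mul(Function('Z')(-5), Add(6, Mul(Add(-4, 4), Add(-1, 6)))), Function('m')(Function('E')(-3, 4))), 44), 2) = Pow(Add(Mul(Mul(Add(3, -5), Add(6, Mul(Add(-4, 4), Add(-1, 6)))), Add(Rational(1, 2), Mul(Rational(1, 6), Pow(Rational(-3, 5), 2)))), 44), 2) = Pow(Add(Mul(Mul(-2, Add(6, Mul(0, 5))), Add(Rational(1, 2), Mul(Rational(1, 6), Rational(9, 25)))), 44), 2) = Pow(Add(Mul(Mul(-2, Add(6, 0)), Add(Rational(1, 2), Rational(3, 50))), 44), 2) = Pow(Add(Mul(Mul(-2, 6), Rational(14, 25)), 44), 2) = Pow(Add(Mul(-12, Rational(14, 25)), 44), 2) = Pow(Add(Rational(-168, 25), 44), 2) = Pow(Rational(932, 25), 2) = Rational(868624, 625)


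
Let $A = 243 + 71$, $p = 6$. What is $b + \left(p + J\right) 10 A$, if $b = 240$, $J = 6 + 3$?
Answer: $47340$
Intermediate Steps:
$J = 9$
$A = 314$
$b + \left(p + J\right) 10 A = 240 + \left(6 + 9\right) 10 \cdot 314 = 240 + 15 \cdot 10 \cdot 314 = 240 + 150 \cdot 314 = 240 + 47100 = 47340$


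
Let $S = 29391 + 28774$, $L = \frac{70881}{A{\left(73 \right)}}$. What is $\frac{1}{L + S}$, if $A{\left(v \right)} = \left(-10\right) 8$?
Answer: $\frac{80}{4582319} \approx 1.7458 \cdot 10^{-5}$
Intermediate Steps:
$A{\left(v \right)} = -80$
$L = - \frac{70881}{80}$ ($L = \frac{70881}{-80} = 70881 \left(- \frac{1}{80}\right) = - \frac{70881}{80} \approx -886.01$)
$S = 58165$
$\frac{1}{L + S} = \frac{1}{- \frac{70881}{80} + 58165} = \frac{1}{\frac{4582319}{80}} = \frac{80}{4582319}$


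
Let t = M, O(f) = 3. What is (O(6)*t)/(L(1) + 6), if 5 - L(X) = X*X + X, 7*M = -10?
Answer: -10/21 ≈ -0.47619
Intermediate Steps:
M = -10/7 (M = (⅐)*(-10) = -10/7 ≈ -1.4286)
L(X) = 5 - X - X² (L(X) = 5 - (X*X + X) = 5 - (X² + X) = 5 - (X + X²) = 5 + (-X - X²) = 5 - X - X²)
t = -10/7 ≈ -1.4286
(O(6)*t)/(L(1) + 6) = (3*(-10/7))/((5 - 1*1 - 1*1²) + 6) = -30/(7*((5 - 1 - 1*1) + 6)) = -30/(7*((5 - 1 - 1) + 6)) = -30/(7*(3 + 6)) = -30/7/9 = -30/7*⅑ = -10/21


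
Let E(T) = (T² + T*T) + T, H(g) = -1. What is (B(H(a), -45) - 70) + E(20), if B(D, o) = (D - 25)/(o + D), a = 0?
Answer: 17263/23 ≈ 750.57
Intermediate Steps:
E(T) = T + 2*T² (E(T) = (T² + T²) + T = 2*T² + T = T + 2*T²)
B(D, o) = (-25 + D)/(D + o)
(B(H(a), -45) - 70) + E(20) = ((-25 - 1)/(-1 - 45) - 70) + 20*(1 + 2*20) = (-26/(-46) - 70) + 20*(1 + 40) = (-1/46*(-26) - 70) + 20*41 = (13/23 - 70) + 820 = -1597/23 + 820 = 17263/23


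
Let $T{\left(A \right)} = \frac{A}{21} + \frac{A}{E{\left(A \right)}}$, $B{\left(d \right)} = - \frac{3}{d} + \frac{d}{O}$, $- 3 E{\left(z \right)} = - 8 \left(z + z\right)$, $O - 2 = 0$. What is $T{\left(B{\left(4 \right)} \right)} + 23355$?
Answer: $\frac{7847363}{336} \approx 23355.0$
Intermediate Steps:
$O = 2$ ($O = 2 + 0 = 2$)
$E{\left(z \right)} = \frac{16 z}{3}$ ($E{\left(z \right)} = - \frac{\left(-8\right) \left(z + z\right)}{3} = - \frac{\left(-8\right) 2 z}{3} = - \frac{\left(-16\right) z}{3} = \frac{16 z}{3}$)
$B{\left(d \right)} = \frac{d}{2} - \frac{3}{d}$ ($B{\left(d \right)} = - \frac{3}{d} + \frac{d}{2} = \frac{d}{2} - \frac{3}{d}$)
$T{\left(A \right)} = \frac{3}{16} + \frac{A}{21}$ ($T{\left(A \right)} = \frac{A}{21} + \frac{A}{\frac{16}{3} A} = A \frac{1}{21} + A \frac{3}{16 A} = \frac{A}{21} + \frac{3}{16} = \frac{3}{16} + \frac{A}{21}$)
$T{\left(B{\left(4 \right)} \right)} + 23355 = \left(\frac{3}{16} + \frac{\frac{1}{2} \cdot 4 - \frac{3}{4}}{21}\right) + 23355 = \left(\frac{3}{16} + \frac{2 - \frac{3}{4}}{21}\right) + 23355 = \left(\frac{3}{16} + \frac{1}{21} \cdot \frac{5}{4}\right) + 23355 = \left(\frac{3}{16} + \frac{5}{84}\right) + 23355 = \frac{83}{336} + 23355 = \frac{7847363}{336}$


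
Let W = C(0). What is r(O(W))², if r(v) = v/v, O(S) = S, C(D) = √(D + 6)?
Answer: 1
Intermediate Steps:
C(D) = √(6 + D)
W = √6 (W = √(6 + 0) = √6 ≈ 2.4495)
r(v) = 1
r(O(W))² = 1² = 1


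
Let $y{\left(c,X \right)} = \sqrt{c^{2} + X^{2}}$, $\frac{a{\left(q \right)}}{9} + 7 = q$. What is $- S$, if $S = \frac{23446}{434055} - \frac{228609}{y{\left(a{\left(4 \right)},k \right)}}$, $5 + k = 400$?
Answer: $- \frac{1234}{22845} + \frac{228609 \sqrt{156754}}{156754} \approx 577.36$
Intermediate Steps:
$k = 395$ ($k = -5 + 400 = 395$)
$a{\left(q \right)} = -63 + 9 q$
$y{\left(c,X \right)} = \sqrt{X^{2} + c^{2}}$
$S = \frac{1234}{22845} - \frac{228609 \sqrt{156754}}{156754}$ ($S = \frac{23446}{434055} - \frac{228609}{\sqrt{395^{2} + \left(-63 + 9 \cdot 4\right)^{2}}} = 23446 \cdot \frac{1}{434055} - \frac{228609}{\sqrt{156025 + \left(-63 + 36\right)^{2}}} = \frac{1234}{22845} - \frac{228609}{\sqrt{156025 + \left(-27\right)^{2}}} = \frac{1234}{22845} - \frac{228609}{\sqrt{156025 + 729}} = \frac{1234}{22845} - \frac{228609}{\sqrt{156754}} = \frac{1234}{22845} - 228609 \frac{\sqrt{156754}}{156754} = \frac{1234}{22845} - \frac{228609 \sqrt{156754}}{156754} \approx -577.36$)
$- S = - (\frac{1234}{22845} - \frac{228609 \sqrt{156754}}{156754}) = - \frac{1234}{22845} + \frac{228609 \sqrt{156754}}{156754}$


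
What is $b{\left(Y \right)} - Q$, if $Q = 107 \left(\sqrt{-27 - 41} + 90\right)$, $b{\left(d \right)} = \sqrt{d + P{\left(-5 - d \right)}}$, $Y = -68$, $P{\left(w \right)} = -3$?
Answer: $-9630 + i \sqrt{71} - 214 i \sqrt{17} \approx -9630.0 - 873.92 i$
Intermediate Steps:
$b{\left(d \right)} = \sqrt{-3 + d}$ ($b{\left(d \right)} = \sqrt{d - 3} = \sqrt{-3 + d}$)
$Q = 9630 + 214 i \sqrt{17}$ ($Q = 107 \left(\sqrt{-68} + 90\right) = 107 \left(2 i \sqrt{17} + 90\right) = 107 \left(90 + 2 i \sqrt{17}\right) = 9630 + 214 i \sqrt{17} \approx 9630.0 + 882.34 i$)
$b{\left(Y \right)} - Q = \sqrt{-3 - 68} - \left(9630 + 214 i \sqrt{17}\right) = \sqrt{-71} - \left(9630 + 214 i \sqrt{17}\right) = i \sqrt{71} - \left(9630 + 214 i \sqrt{17}\right) = -9630 + i \sqrt{71} - 214 i \sqrt{17}$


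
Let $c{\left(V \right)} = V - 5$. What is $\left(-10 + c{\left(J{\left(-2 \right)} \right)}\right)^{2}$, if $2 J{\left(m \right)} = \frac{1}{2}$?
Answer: $\frac{3481}{16} \approx 217.56$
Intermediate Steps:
$J{\left(m \right)} = \frac{1}{4}$ ($J{\left(m \right)} = \frac{1}{2 \cdot 2} = \frac{1}{2} \cdot \frac{1}{2} = \frac{1}{4}$)
$c{\left(V \right)} = -5 + V$ ($c{\left(V \right)} = V - 5 = -5 + V$)
$\left(-10 + c{\left(J{\left(-2 \right)} \right)}\right)^{2} = \left(-10 + \left(-5 + \frac{1}{4}\right)\right)^{2} = \left(-10 - \frac{19}{4}\right)^{2} = \left(- \frac{59}{4}\right)^{2} = \frac{3481}{16}$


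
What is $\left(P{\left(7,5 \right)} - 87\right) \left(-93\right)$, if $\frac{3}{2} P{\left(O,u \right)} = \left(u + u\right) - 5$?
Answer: $7781$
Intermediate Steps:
$P{\left(O,u \right)} = - \frac{10}{3} + \frac{4 u}{3}$ ($P{\left(O,u \right)} = \frac{2 \left(\left(u + u\right) - 5\right)}{3} = \frac{2 \left(2 u - 5\right)}{3} = \frac{2 \left(-5 + 2 u\right)}{3} = - \frac{10}{3} + \frac{4 u}{3}$)
$\left(P{\left(7,5 \right)} - 87\right) \left(-93\right) = \left(\left(- \frac{10}{3} + \frac{4}{3} \cdot 5\right) - 87\right) \left(-93\right) = \left(\left(- \frac{10}{3} + \frac{20}{3}\right) - 87\right) \left(-93\right) = \left(\frac{10}{3} - 87\right) \left(-93\right) = \left(- \frac{251}{3}\right) \left(-93\right) = 7781$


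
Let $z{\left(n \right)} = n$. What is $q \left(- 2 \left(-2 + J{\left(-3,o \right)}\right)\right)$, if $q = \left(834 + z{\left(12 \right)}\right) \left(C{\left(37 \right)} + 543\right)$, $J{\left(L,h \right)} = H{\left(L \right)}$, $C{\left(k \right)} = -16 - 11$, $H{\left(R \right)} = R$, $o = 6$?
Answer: $4365360$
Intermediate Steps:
$C{\left(k \right)} = -27$
$J{\left(L,h \right)} = L$
$q = 436536$ ($q = \left(834 + 12\right) \left(-27 + 543\right) = 846 \cdot 516 = 436536$)
$q \left(- 2 \left(-2 + J{\left(-3,o \right)}\right)\right) = 436536 \left(- 2 \left(-2 - 3\right)\right) = 436536 \left(\left(-2\right) \left(-5\right)\right) = 436536 \cdot 10 = 4365360$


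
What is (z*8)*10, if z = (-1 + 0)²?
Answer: 80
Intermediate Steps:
z = 1 (z = (-1)² = 1)
(z*8)*10 = (1*8)*10 = 8*10 = 80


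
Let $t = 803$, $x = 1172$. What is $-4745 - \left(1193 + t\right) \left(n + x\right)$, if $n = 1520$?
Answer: $-5377977$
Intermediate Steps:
$-4745 - \left(1193 + t\right) \left(n + x\right) = -4745 - \left(1193 + 803\right) \left(1520 + 1172\right) = -4745 - 1996 \cdot 2692 = -4745 - 5373232 = -5377977$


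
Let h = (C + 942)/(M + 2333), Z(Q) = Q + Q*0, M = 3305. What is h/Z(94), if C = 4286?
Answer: 1307/132493 ≈ 0.0098647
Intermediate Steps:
Z(Q) = Q (Z(Q) = Q + 0 = Q)
h = 2614/2819 (h = (4286 + 942)/(3305 + 2333) = 5228/5638 = 5228*(1/5638) = 2614/2819 ≈ 0.92728)
h/Z(94) = (2614/2819)/94 = (2614/2819)*(1/94) = 1307/132493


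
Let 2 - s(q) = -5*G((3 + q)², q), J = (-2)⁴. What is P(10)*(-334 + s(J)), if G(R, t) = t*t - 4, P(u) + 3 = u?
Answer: 6496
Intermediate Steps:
P(u) = -3 + u
J = 16
G(R, t) = -4 + t² (G(R, t) = t² - 4 = -4 + t²)
s(q) = -18 + 5*q² (s(q) = 2 - (-5)*(-4 + q²) = 2 - (20 - 5*q²) = 2 + (-20 + 5*q²) = -18 + 5*q²)
P(10)*(-334 + s(J)) = (-3 + 10)*(-334 + (-18 + 5*16²)) = 7*(-334 + (-18 + 5*256)) = 7*(-334 + (-18 + 1280)) = 7*(-334 + 1262) = 7*928 = 6496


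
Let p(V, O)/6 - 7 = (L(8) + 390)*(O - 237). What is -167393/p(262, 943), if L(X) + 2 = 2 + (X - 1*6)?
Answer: -167393/1660554 ≈ -0.10081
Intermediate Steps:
L(X) = -6 + X (L(X) = -2 + (2 + (X - 1*6)) = -2 + (2 + (X - 6)) = -2 + (2 + (-6 + X)) = -2 + (-4 + X) = -6 + X)
p(V, O) = -557382 + 2352*O (p(V, O) = 42 + 6*(((-6 + 8) + 390)*(O - 237)) = 42 + 6*((2 + 390)*(-237 + O)) = 42 + 6*(392*(-237 + O)) = 42 + 6*(-92904 + 392*O) = 42 + (-557424 + 2352*O) = -557382 + 2352*O)
-167393/p(262, 943) = -167393/(-557382 + 2352*943) = -167393/(-557382 + 2217936) = -167393/1660554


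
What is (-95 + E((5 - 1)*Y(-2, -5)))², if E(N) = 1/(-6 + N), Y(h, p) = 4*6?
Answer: 73085401/8100 ≈ 9022.9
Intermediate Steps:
Y(h, p) = 24
(-95 + E((5 - 1)*Y(-2, -5)))² = (-95 + 1/(-6 + (5 - 1)*24))² = (-95 + 1/(-6 + 4*24))² = (-95 + 1/(-6 + 96))² = (-95 + 1/90)² = (-8549/90)² = 73085401/8100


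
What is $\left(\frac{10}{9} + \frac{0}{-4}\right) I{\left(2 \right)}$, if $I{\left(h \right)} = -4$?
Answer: $- \frac{40}{9} \approx -4.4444$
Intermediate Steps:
$\left(\frac{10}{9} + \frac{0}{-4}\right) I{\left(2 \right)} = \left(\frac{10}{9} + \frac{0}{-4}\right) \left(-4\right) = \left(10 \cdot \frac{1}{9} + 0 \left(- \frac{1}{4}\right)\right) \left(-4\right) = \left(\frac{10}{9} + 0\right) \left(-4\right) = \frac{10}{9} \left(-4\right) = - \frac{40}{9}$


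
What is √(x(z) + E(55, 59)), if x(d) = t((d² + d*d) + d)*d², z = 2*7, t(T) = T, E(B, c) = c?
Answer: √79635 ≈ 282.20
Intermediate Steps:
z = 14
x(d) = d²*(d + 2*d²) (x(d) = ((d² + d*d) + d)*d² = ((d² + d²) + d)*d² = (2*d² + d)*d² = (d + 2*d²)*d² = d²*(d + 2*d²))
√(x(z) + E(55, 59)) = √(14³*(1 + 2*14) + 59) = √(2744*(1 + 28) + 59) = √(2744*29 + 59) = √(79576 + 59) = √79635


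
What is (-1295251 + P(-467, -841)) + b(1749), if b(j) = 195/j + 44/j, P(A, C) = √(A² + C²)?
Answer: -2265393760/1749 + √925370 ≈ -1.2943e+6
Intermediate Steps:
b(j) = 239/j
(-1295251 + P(-467, -841)) + b(1749) = (-1295251 + √((-467)² + (-841)²)) + 239/1749 = (-1295251 + √(218089 + 707281)) + 239*(1/1749) = (-1295251 + √925370) + 239/1749 = -2265393760/1749 + √925370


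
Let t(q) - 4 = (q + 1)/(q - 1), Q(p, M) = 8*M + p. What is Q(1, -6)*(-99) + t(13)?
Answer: 27949/6 ≈ 4658.2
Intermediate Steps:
Q(p, M) = p + 8*M
t(q) = 4 + (1 + q)/(-1 + q) (t(q) = 4 + (q + 1)/(q - 1) = 4 + (1 + q)/(-1 + q))
Q(1, -6)*(-99) + t(13) = (1 + 8*(-6))*(-99) + (-3 + 5*13)/(-1 + 13) = (1 - 48)*(-99) + (-3 + 65)/12 = -47*(-99) + (1/12)*62 = 4653 + 31/6 = 27949/6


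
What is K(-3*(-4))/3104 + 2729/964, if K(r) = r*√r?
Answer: 2729/964 + 3*√3/388 ≈ 2.8443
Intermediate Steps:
K(r) = r^(3/2)
K(-3*(-4))/3104 + 2729/964 = (-3*(-4))^(3/2)/3104 + 2729/964 = 12^(3/2)*(1/3104) + 2729*(1/964) = (24*√3)*(1/3104) + 2729/964 = 3*√3/388 + 2729/964 = 2729/964 + 3*√3/388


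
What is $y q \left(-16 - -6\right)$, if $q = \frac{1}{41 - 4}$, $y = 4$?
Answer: $- \frac{40}{37} \approx -1.0811$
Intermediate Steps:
$q = \frac{1}{37} \approx 0.027027$
$y q \left(-16 - -6\right) = 4 \cdot \frac{1}{37} \left(-16 - -6\right) = \frac{4 \left(-16 + 6\right)}{37} = \frac{4}{37} \left(-10\right) = - \frac{40}{37}$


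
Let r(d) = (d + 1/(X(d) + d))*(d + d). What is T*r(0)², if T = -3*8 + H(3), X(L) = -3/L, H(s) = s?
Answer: 0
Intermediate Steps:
r(d) = 2*d*(d + 1/(d - 3/d)) (r(d) = (d + 1/(-3/d + d))*(d + d) = (d + 1/(d - 3/d))*(2*d) = 2*d*(d + 1/(d - 3/d)))
T = -21 (T = -3*8 + 3 = -24 + 3 = -21)
T*r(0)² = -21*(2*0²*(-2 + 0²)/(-3 + 0²))² = -21*(2*0*(-2 + 0)/(-3 + 0))² = -21*(2*0*(-2)/(-3))² = -21*(2*0*(-⅓)*(-2))² = -21*0² = -21*0 = 0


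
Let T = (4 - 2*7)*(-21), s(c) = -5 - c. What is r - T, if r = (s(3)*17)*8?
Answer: -1298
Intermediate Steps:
T = 210 (T = (4 - 14)*(-21) = -10*(-21) = 210)
r = -1088 (r = ((-5 - 1*3)*17)*8 = ((-5 - 3)*17)*8 = -8*17*8 = -136*8 = -1088)
r - T = -1088 - 1*210 = -1088 - 210 = -1298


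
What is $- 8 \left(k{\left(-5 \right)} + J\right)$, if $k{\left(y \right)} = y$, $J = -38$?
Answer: $344$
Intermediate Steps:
$- 8 \left(k{\left(-5 \right)} + J\right) = - 8 \left(-5 - 38\right) = \left(-8\right) \left(-43\right) = 344$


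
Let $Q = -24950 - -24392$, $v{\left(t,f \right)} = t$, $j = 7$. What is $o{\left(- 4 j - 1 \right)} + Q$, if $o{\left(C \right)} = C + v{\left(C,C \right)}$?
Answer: $-616$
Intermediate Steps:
$Q = -558$ ($Q = -24950 + 24392 = -558$)
$o{\left(C \right)} = 2 C$ ($o{\left(C \right)} = C + C = 2 C$)
$o{\left(- 4 j - 1 \right)} + Q = 2 \left(\left(-4\right) 7 - 1\right) - 558 = 2 \left(-28 - 1\right) - 558 = 2 \left(-29\right) - 558 = -58 - 558 = -616$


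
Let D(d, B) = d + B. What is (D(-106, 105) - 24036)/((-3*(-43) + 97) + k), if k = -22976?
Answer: 1849/1750 ≈ 1.0566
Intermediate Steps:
D(d, B) = B + d
(D(-106, 105) - 24036)/((-3*(-43) + 97) + k) = ((105 - 106) - 24036)/((-3*(-43) + 97) - 22976) = (-1 - 24036)/((129 + 97) - 22976) = -24037/(226 - 22976) = -24037/(-22750) = -24037*(-1/22750) = 1849/1750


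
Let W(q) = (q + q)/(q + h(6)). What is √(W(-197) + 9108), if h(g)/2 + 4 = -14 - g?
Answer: √11159270/35 ≈ 95.444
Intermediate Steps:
h(g) = -36 - 2*g (h(g) = -8 + 2*(-14 - g) = -8 + (-28 - 2*g) = -36 - 2*g)
W(q) = 2*q/(-48 + q) (W(q) = (q + q)/(q + (-36 - 2*6)) = (2*q)/(q + (-36 - 12)) = (2*q)/(q - 48) = (2*q)/(-48 + q) = 2*q/(-48 + q))
√(W(-197) + 9108) = √(2*(-197)/(-48 - 197) + 9108) = √(2*(-197)/(-245) + 9108) = √(2*(-197)*(-1/245) + 9108) = √(394/245 + 9108) = √(2231854/245) = √11159270/35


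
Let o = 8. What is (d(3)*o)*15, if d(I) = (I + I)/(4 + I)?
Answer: 720/7 ≈ 102.86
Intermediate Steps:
d(I) = 2*I/(4 + I) (d(I) = (2*I)/(4 + I) = 2*I/(4 + I))
(d(3)*o)*15 = ((2*3/(4 + 3))*8)*15 = ((2*3/7)*8)*15 = ((2*3*(1/7))*8)*15 = ((6/7)*8)*15 = (48/7)*15 = 720/7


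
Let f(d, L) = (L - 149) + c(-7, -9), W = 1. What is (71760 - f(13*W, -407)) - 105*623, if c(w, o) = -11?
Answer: 6912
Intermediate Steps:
f(d, L) = -160 + L (f(d, L) = (L - 149) - 11 = (-149 + L) - 11 = -160 + L)
(71760 - f(13*W, -407)) - 105*623 = (71760 - (-160 - 407)) - 105*623 = (71760 - 1*(-567)) - 65415 = (71760 + 567) - 65415 = 72327 - 65415 = 6912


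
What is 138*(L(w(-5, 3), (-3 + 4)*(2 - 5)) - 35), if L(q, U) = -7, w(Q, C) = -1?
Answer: -5796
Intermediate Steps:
138*(L(w(-5, 3), (-3 + 4)*(2 - 5)) - 35) = 138*(-7 - 35) = 138*(-42) = -5796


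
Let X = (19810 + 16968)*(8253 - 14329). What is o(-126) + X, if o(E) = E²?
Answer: -223447252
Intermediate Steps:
X = -223463128 (X = 36778*(-6076) = -223463128)
o(-126) + X = (-126)² - 223463128 = 15876 - 223463128 = -223447252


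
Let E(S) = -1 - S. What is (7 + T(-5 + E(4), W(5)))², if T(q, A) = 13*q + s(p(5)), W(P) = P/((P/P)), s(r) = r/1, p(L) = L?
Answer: 13924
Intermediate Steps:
s(r) = r (s(r) = r*1 = r)
W(P) = P (W(P) = P/1 = P*1 = P)
T(q, A) = 5 + 13*q (T(q, A) = 13*q + 5 = 5 + 13*q)
(7 + T(-5 + E(4), W(5)))² = (7 + (5 + 13*(-5 + (-1 - 1*4))))² = (7 + (5 + 13*(-5 + (-1 - 4))))² = (7 + (5 + 13*(-5 - 5)))² = (7 + (5 + 13*(-10)))² = (7 + (5 - 130))² = (7 - 125)² = (-118)² = 13924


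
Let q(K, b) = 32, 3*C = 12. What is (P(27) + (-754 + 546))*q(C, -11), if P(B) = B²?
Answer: 16672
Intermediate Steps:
C = 4 (C = (⅓)*12 = 4)
(P(27) + (-754 + 546))*q(C, -11) = (27² + (-754 + 546))*32 = (729 - 208)*32 = 521*32 = 16672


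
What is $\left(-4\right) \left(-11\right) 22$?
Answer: $968$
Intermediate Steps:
$\left(-4\right) \left(-11\right) 22 = 44 \cdot 22 = 968$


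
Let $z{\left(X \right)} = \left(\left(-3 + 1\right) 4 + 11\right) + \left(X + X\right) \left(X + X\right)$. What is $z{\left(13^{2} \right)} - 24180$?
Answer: $90067$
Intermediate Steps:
$z{\left(X \right)} = 3 + 4 X^{2}$ ($z{\left(X \right)} = \left(\left(-2\right) 4 + 11\right) + 2 X 2 X = \left(-8 + 11\right) + 4 X^{2} = 3 + 4 X^{2}$)
$z{\left(13^{2} \right)} - 24180 = \left(3 + 4 \left(13^{2}\right)^{2}\right) - 24180 = \left(3 + 4 \cdot 169^{2}\right) - 24180 = \left(3 + 4 \cdot 28561\right) - 24180 = \left(3 + 114244\right) - 24180 = 114247 - 24180 = 90067$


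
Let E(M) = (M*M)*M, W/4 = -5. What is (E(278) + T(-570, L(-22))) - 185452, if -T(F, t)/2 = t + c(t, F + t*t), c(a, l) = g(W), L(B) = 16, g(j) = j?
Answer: 21299508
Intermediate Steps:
W = -20 (W = 4*(-5) = -20)
c(a, l) = -20
E(M) = M**3 (E(M) = M**2*M = M**3)
T(F, t) = 40 - 2*t (T(F, t) = -2*(t - 20) = -2*(-20 + t) = 40 - 2*t)
(E(278) + T(-570, L(-22))) - 185452 = (278**3 + (40 - 2*16)) - 185452 = (21484952 + (40 - 32)) - 185452 = (21484952 + 8) - 185452 = 21484960 - 185452 = 21299508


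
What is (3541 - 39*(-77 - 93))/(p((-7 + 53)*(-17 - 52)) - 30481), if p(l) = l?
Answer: -10171/33655 ≈ -0.30221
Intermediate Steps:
(3541 - 39*(-77 - 93))/(p((-7 + 53)*(-17 - 52)) - 30481) = (3541 - 39*(-77 - 93))/((-7 + 53)*(-17 - 52) - 30481) = (3541 - 39*(-170))/(46*(-69) - 30481) = (3541 + 6630)/(-3174 - 30481) = 10171/(-33655) = 10171*(-1/33655) = -10171/33655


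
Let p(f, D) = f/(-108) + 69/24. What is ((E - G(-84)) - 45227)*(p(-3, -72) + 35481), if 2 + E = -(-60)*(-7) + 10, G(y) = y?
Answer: -38795260585/24 ≈ -1.6165e+9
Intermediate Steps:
p(f, D) = 23/8 - f/108 (p(f, D) = f*(-1/108) + 69*(1/24) = -f/108 + 23/8 = 23/8 - f/108)
E = -412 (E = -2 + (-(-60)*(-7) + 10) = -2 + (-30*14 + 10) = -2 + (-420 + 10) = -2 - 410 = -412)
((E - G(-84)) - 45227)*(p(-3, -72) + 35481) = ((-412 - 1*(-84)) - 45227)*((23/8 - 1/108*(-3)) + 35481) = ((-412 + 84) - 45227)*((23/8 + 1/36) + 35481) = (-328 - 45227)*(209/72 + 35481) = -45555*2554841/72 = -38795260585/24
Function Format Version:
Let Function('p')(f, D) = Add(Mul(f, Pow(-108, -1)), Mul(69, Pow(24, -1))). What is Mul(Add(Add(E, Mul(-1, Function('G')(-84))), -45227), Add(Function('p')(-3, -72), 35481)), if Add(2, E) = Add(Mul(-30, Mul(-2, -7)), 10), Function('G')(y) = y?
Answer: Rational(-38795260585, 24) ≈ -1.6165e+9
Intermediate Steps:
Function('p')(f, D) = Add(Rational(23, 8), Mul(Rational(-1, 108), f)) (Function('p')(f, D) = Add(Mul(f, Rational(-1, 108)), Mul(69, Rational(1, 24))) = Add(Mul(Rational(-1, 108), f), Rational(23, 8)) = Add(Rational(23, 8), Mul(Rational(-1, 108), f)))
E = -412 (E = Add(-2, Add(Mul(-30, Mul(-2, -7)), 10)) = Add(-2, Add(Mul(-30, 14), 10)) = Add(-2, Add(-420, 10)) = Add(-2, -410) = -412)
Mul(Add(Add(E, Mul(-1, Function('G')(-84))), -45227), Add(Function('p')(-3, -72), 35481)) = Mul(Add(Add(-412, Mul(-1, -84)), -45227), Add(Add(Rational(23, 8), Mul(Rational(-1, 108), -3)), 35481)) = Mul(Add(Add(-412, 84), -45227), Add(Add(Rational(23, 8), Rational(1, 36)), 35481)) = Mul(Add(-328, -45227), Add(Rational(209, 72), 35481)) = Mul(-45555, Rational(2554841, 72)) = Rational(-38795260585, 24)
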